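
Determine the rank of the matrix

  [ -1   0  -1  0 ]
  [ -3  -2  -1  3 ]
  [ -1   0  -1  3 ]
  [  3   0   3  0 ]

Multiply R1 by -1.
Add 3 times R1 to R2.
Add R1 to R3.
Subtract 3 times R1 from R4.
Multiply R2 by -1/2.
Multiply R3 by 1/3.
Add 3/2 times R3 to R2.
The reduced form has 3 nonzero rows.

rank = 3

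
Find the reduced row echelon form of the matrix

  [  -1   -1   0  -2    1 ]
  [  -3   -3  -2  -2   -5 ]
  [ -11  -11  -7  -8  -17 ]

ρ1 ← -1·ρ1
  [   1    1   0   2   -1 ]
  [  -3   -3  -2  -2   -5 ]
  [ -11  -11  -7  -8  -17 ]
ρ2 ← ρ2 + 3·ρ1
  [   1    1   0   2   -1 ]
  [   0    0  -2   4   -8 ]
  [ -11  -11  -7  -8  -17 ]
ρ3 ← ρ3 + 11·ρ1
  [ 1  1   0   2   -1 ]
  [ 0  0  -2   4   -8 ]
  [ 0  0  -7  14  -28 ]
ρ2 ← -1/2·ρ2
  [ 1  1   0   2   -1 ]
  [ 0  0   1  -2    4 ]
  [ 0  0  -7  14  -28 ]
ρ3 ← ρ3 + 7·ρ2
  [ 1  1  0   2  -1 ]
  [ 0  0  1  -2   4 ]
  [ 0  0  0   0   0 ]

[[1, 1, 0, 2, -1], [0, 0, 1, -2, 4], [0, 0, 0, 0, 0]]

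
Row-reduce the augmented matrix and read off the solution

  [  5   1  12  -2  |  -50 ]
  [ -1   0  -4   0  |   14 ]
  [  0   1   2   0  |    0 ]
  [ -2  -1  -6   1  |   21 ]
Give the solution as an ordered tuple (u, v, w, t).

(-2, 6, -3, 5)

ρ1 ← 1/5·ρ1
  [  1  1/5  12/5  -2/5  |  -10 ]
  [ -1    0    -4     0  |   14 ]
  [  0    1     2     0  |    0 ]
  [ -2   -1    -6     1  |   21 ]
ρ2 ← ρ2 + ρ1
  [  1  1/5  12/5  -2/5  |  -10 ]
  [  0  1/5  -8/5  -2/5  |    4 ]
  [  0    1     2     0  |    0 ]
  [ -2   -1    -6     1  |   21 ]
ρ4 ← ρ4 + 2·ρ1
  [ 1   1/5  12/5  -2/5  |  -10 ]
  [ 0   1/5  -8/5  -2/5  |    4 ]
  [ 0     1     2     0  |    0 ]
  [ 0  -3/5  -6/5   1/5  |    1 ]
ρ2 ← 5·ρ2
  [ 1   1/5  12/5  -2/5  |  -10 ]
  [ 0     1    -8    -2  |   20 ]
  [ 0     1     2     0  |    0 ]
  [ 0  -3/5  -6/5   1/5  |    1 ]
ρ3 ← ρ3 − ρ2
  [ 1   1/5  12/5  -2/5  |  -10 ]
  [ 0     1    -8    -2  |   20 ]
  [ 0     0    10     2  |  -20 ]
  [ 0  -3/5  -6/5   1/5  |    1 ]
ρ4 ← ρ4 + 3/5·ρ2
  [ 1  1/5  12/5  -2/5  |  -10 ]
  [ 0    1    -8    -2  |   20 ]
  [ 0    0    10     2  |  -20 ]
  [ 0    0    -6    -1  |   13 ]
ρ3 ← 1/10·ρ3
  [ 1  1/5  12/5  -2/5  |  -10 ]
  [ 0    1    -8    -2  |   20 ]
  [ 0    0     1   1/5  |   -2 ]
  [ 0    0    -6    -1  |   13 ]
ρ4 ← ρ4 + 6·ρ3
  [ 1  1/5  12/5  -2/5  |  -10 ]
  [ 0    1    -8    -2  |   20 ]
  [ 0    0     1   1/5  |   -2 ]
  [ 0    0     0   1/5  |    1 ]
ρ4 ← 5·ρ4
  [ 1  1/5  12/5  -2/5  |  -10 ]
  [ 0    1    -8    -2  |   20 ]
  [ 0    0     1   1/5  |   -2 ]
  [ 0    0     0     1  |    5 ]
ρ3 ← ρ3 − 1/5·ρ4
  [ 1  1/5  12/5  -2/5  |  -10 ]
  [ 0    1    -8    -2  |   20 ]
  [ 0    0     1     0  |   -3 ]
  [ 0    0     0     1  |    5 ]
ρ2 ← ρ2 + 2·ρ4
  [ 1  1/5  12/5  -2/5  |  -10 ]
  [ 0    1    -8     0  |   30 ]
  [ 0    0     1     0  |   -3 ]
  [ 0    0     0     1  |    5 ]
ρ1 ← ρ1 + 2/5·ρ4
  [ 1  1/5  12/5  0  |  -8 ]
  [ 0    1    -8  0  |  30 ]
  [ 0    0     1  0  |  -3 ]
  [ 0    0     0  1  |   5 ]
ρ2 ← ρ2 + 8·ρ3
  [ 1  1/5  12/5  0  |  -8 ]
  [ 0    1     0  0  |   6 ]
  [ 0    0     1  0  |  -3 ]
  [ 0    0     0  1  |   5 ]
ρ1 ← ρ1 − 12/5·ρ3
  [ 1  1/5  0  0  |  -4/5 ]
  [ 0    1  0  0  |     6 ]
  [ 0    0  1  0  |    -3 ]
  [ 0    0  0  1  |     5 ]
ρ1 ← ρ1 − 1/5·ρ2
  [ 1  0  0  0  |  -2 ]
  [ 0  1  0  0  |   6 ]
  [ 0  0  1  0  |  -3 ]
  [ 0  0  0  1  |   5 ]
Reading off the last column: u = -2, v = 6, w = -3, t = 5.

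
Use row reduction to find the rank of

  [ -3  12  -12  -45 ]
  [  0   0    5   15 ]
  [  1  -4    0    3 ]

rank = 2

R1 → -1/3·R1
  [ 1  -4  4  15 ]
  [ 0   0  5  15 ]
  [ 1  -4  0   3 ]
R3 → R3 − R1
  [ 1  -4   4   15 ]
  [ 0   0   5   15 ]
  [ 0   0  -4  -12 ]
R2 → 1/5·R2
  [ 1  -4   4   15 ]
  [ 0   0   1    3 ]
  [ 0   0  -4  -12 ]
R3 → R3 + 4·R2
  [ 1  -4  4  15 ]
  [ 0   0  1   3 ]
  [ 0   0  0   0 ]
R1 → R1 − 4·R2
  [ 1  -4  0  3 ]
  [ 0   0  1  3 ]
  [ 0   0  0  0 ]
The reduced form has 2 nonzero rows.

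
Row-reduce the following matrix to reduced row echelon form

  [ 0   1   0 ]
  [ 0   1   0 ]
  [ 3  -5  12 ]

ρ1 <=> ρ3
  [ 3  -5  12 ]
  [ 0   1   0 ]
  [ 0   1   0 ]
ρ1 ← 1/3·ρ1
  [ 1  -5/3  4 ]
  [ 0     1  0 ]
  [ 0     1  0 ]
ρ3 ← ρ3 − ρ2
  [ 1  -5/3  4 ]
  [ 0     1  0 ]
  [ 0     0  0 ]
ρ1 ← ρ1 + 5/3·ρ2
  [ 1  0  4 ]
  [ 0  1  0 ]
  [ 0  0  0 ]

[[1, 0, 4], [0, 1, 0], [0, 0, 0]]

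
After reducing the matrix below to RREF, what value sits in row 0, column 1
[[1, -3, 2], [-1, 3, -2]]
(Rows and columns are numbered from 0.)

R2 -> R2 + R1

-3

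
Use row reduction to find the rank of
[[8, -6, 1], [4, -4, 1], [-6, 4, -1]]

rank = 3

r1 -> 1/8·r1
  [  1  -3/4  1/8 ]
  [  4    -4    1 ]
  [ -6     4   -1 ]
r2 -> r2 − 4·r1
  [  1  -3/4  1/8 ]
  [  0    -1  1/2 ]
  [ -6     4   -1 ]
r3 -> r3 + 6·r1
  [ 1  -3/4   1/8 ]
  [ 0    -1   1/2 ]
  [ 0  -1/2  -1/4 ]
r2 -> -1·r2
  [ 1  -3/4   1/8 ]
  [ 0     1  -1/2 ]
  [ 0  -1/2  -1/4 ]
r3 -> r3 + 1/2·r2
  [ 1  -3/4   1/8 ]
  [ 0     1  -1/2 ]
  [ 0     0  -1/2 ]
r3 -> -2·r3
  [ 1  -3/4   1/8 ]
  [ 0     1  -1/2 ]
  [ 0     0     1 ]
r2 -> r2 + 1/2·r3
  [ 1  -3/4  1/8 ]
  [ 0     1    0 ]
  [ 0     0    1 ]
r1 -> r1 − 1/8·r3
  [ 1  -3/4  0 ]
  [ 0     1  0 ]
  [ 0     0  1 ]
r1 -> r1 + 3/4·r2
  [ 1  0  0 ]
  [ 0  1  0 ]
  [ 0  0  1 ]
The reduced form has 3 nonzero rows.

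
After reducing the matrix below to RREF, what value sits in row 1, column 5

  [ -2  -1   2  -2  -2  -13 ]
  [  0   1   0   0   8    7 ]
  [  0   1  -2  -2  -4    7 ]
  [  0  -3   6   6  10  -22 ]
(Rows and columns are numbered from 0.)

3

R1 -> -1/2·R1
  [ 1  1/2  -1   1   1  13/2 ]
  [ 0    1   0   0   8     7 ]
  [ 0    1  -2  -2  -4     7 ]
  [ 0   -3   6   6  10   -22 ]
R3 -> R3 − R2
  [ 1  1/2  -1   1    1  13/2 ]
  [ 0    1   0   0    8     7 ]
  [ 0    0  -2  -2  -12     0 ]
  [ 0   -3   6   6   10   -22 ]
R4 -> R4 + 3·R2
  [ 1  1/2  -1   1    1  13/2 ]
  [ 0    1   0   0    8     7 ]
  [ 0    0  -2  -2  -12     0 ]
  [ 0    0   6   6   34    -1 ]
R3 -> -1/2·R3
  [ 1  1/2  -1  1   1  13/2 ]
  [ 0    1   0  0   8     7 ]
  [ 0    0   1  1   6     0 ]
  [ 0    0   6  6  34    -1 ]
R4 -> R4 − 6·R3
  [ 1  1/2  -1  1   1  13/2 ]
  [ 0    1   0  0   8     7 ]
  [ 0    0   1  1   6     0 ]
  [ 0    0   0  0  -2    -1 ]
R4 -> -1/2·R4
  [ 1  1/2  -1  1  1  13/2 ]
  [ 0    1   0  0  8     7 ]
  [ 0    0   1  1  6     0 ]
  [ 0    0   0  0  1   1/2 ]
R3 -> R3 − 6·R4
  [ 1  1/2  -1  1  1  13/2 ]
  [ 0    1   0  0  8     7 ]
  [ 0    0   1  1  0    -3 ]
  [ 0    0   0  0  1   1/2 ]
R2 -> R2 − 8·R4
  [ 1  1/2  -1  1  1  13/2 ]
  [ 0    1   0  0  0     3 ]
  [ 0    0   1  1  0    -3 ]
  [ 0    0   0  0  1   1/2 ]
R1 -> R1 − R4
  [ 1  1/2  -1  1  0    6 ]
  [ 0    1   0  0  0    3 ]
  [ 0    0   1  1  0   -3 ]
  [ 0    0   0  0  1  1/2 ]
R1 -> R1 + R3
  [ 1  1/2  0  2  0    3 ]
  [ 0    1  0  0  0    3 ]
  [ 0    0  1  1  0   -3 ]
  [ 0    0  0  0  1  1/2 ]
R1 -> R1 − 1/2·R2
  [ 1  0  0  2  0  3/2 ]
  [ 0  1  0  0  0    3 ]
  [ 0  0  1  1  0   -3 ]
  [ 0  0  0  0  1  1/2 ]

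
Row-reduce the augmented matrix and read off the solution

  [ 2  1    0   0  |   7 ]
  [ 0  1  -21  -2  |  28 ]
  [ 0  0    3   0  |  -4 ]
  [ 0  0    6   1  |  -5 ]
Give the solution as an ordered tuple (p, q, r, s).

R1 ← 1/2·R1
  [ 1  1/2    0   0  |  7/2 ]
  [ 0    1  -21  -2  |   28 ]
  [ 0    0    3   0  |   -4 ]
  [ 0    0    6   1  |   -5 ]
R3 ← 1/3·R3
  [ 1  1/2    0   0  |   7/2 ]
  [ 0    1  -21  -2  |    28 ]
  [ 0    0    1   0  |  -4/3 ]
  [ 0    0    6   1  |    -5 ]
R4 ← R4 − 6·R3
  [ 1  1/2    0   0  |   7/2 ]
  [ 0    1  -21  -2  |    28 ]
  [ 0    0    1   0  |  -4/3 ]
  [ 0    0    0   1  |     3 ]
R2 ← R2 + 2·R4
  [ 1  1/2    0  0  |   7/2 ]
  [ 0    1  -21  0  |    34 ]
  [ 0    0    1  0  |  -4/3 ]
  [ 0    0    0  1  |     3 ]
R2 ← R2 + 21·R3
  [ 1  1/2  0  0  |   7/2 ]
  [ 0    1  0  0  |     6 ]
  [ 0    0  1  0  |  -4/3 ]
  [ 0    0  0  1  |     3 ]
R1 ← R1 − 1/2·R2
  [ 1  0  0  0  |   1/2 ]
  [ 0  1  0  0  |     6 ]
  [ 0  0  1  0  |  -4/3 ]
  [ 0  0  0  1  |     3 ]
Reading off the last column: p = 1/2, q = 6, r = -4/3, s = 3.

(1/2, 6, -4/3, 3)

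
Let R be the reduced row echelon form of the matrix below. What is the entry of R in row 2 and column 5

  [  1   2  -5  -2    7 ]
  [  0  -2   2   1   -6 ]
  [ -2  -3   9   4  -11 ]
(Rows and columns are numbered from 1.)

ρ3 -> ρ3 + 2·ρ1
  [ 1   2  -5  -2   7 ]
  [ 0  -2   2   1  -6 ]
  [ 0   1  -1   0   3 ]
ρ2 -> -1/2·ρ2
  [ 1  2  -5    -2  7 ]
  [ 0  1  -1  -1/2  3 ]
  [ 0  1  -1     0  3 ]
ρ3 -> ρ3 − ρ2
  [ 1  2  -5    -2  7 ]
  [ 0  1  -1  -1/2  3 ]
  [ 0  0   0   1/2  0 ]
ρ3 -> 2·ρ3
  [ 1  2  -5    -2  7 ]
  [ 0  1  -1  -1/2  3 ]
  [ 0  0   0     1  0 ]
ρ2 -> ρ2 + 1/2·ρ3
  [ 1  2  -5  -2  7 ]
  [ 0  1  -1   0  3 ]
  [ 0  0   0   1  0 ]
ρ1 -> ρ1 + 2·ρ3
  [ 1  2  -5  0  7 ]
  [ 0  1  -1  0  3 ]
  [ 0  0   0  1  0 ]
ρ1 -> ρ1 − 2·ρ2
  [ 1  0  -3  0  1 ]
  [ 0  1  -1  0  3 ]
  [ 0  0   0  1  0 ]

3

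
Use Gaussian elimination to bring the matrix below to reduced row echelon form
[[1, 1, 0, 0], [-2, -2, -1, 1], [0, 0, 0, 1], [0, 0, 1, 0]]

[[1, 1, 0, 0], [0, 0, 1, 0], [0, 0, 0, 1], [0, 0, 0, 0]]

ρ2 ← ρ2 + 2·ρ1
  [ 1  1   0  0 ]
  [ 0  0  -1  1 ]
  [ 0  0   0  1 ]
  [ 0  0   1  0 ]
ρ2 ← -1·ρ2
  [ 1  1  0   0 ]
  [ 0  0  1  -1 ]
  [ 0  0  0   1 ]
  [ 0  0  1   0 ]
ρ4 ← ρ4 − ρ2
  [ 1  1  0   0 ]
  [ 0  0  1  -1 ]
  [ 0  0  0   1 ]
  [ 0  0  0   1 ]
ρ4 ← ρ4 − ρ3
  [ 1  1  0   0 ]
  [ 0  0  1  -1 ]
  [ 0  0  0   1 ]
  [ 0  0  0   0 ]
ρ2 ← ρ2 + ρ3
  [ 1  1  0  0 ]
  [ 0  0  1  0 ]
  [ 0  0  0  1 ]
  [ 0  0  0  0 ]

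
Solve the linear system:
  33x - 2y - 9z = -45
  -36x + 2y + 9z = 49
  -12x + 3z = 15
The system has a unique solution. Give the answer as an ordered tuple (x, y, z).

(-4/3, 2, -1/3)

Form the augmented matrix and row-reduce:
  [  33  -2  -9  |  -45 ]
  [ -36   2   9  |   49 ]
  [ -12   0   3  |   15 ]
r1 → 1/33·r1
  [   1  -2/33  -3/11  |  -15/11 ]
  [ -36      2      9  |      49 ]
  [ -12      0      3  |      15 ]
r2 → r2 + 36·r1
  [   1  -2/33  -3/11  |  -15/11 ]
  [   0  -2/11  -9/11  |   -1/11 ]
  [ -12      0      3  |      15 ]
r3 → r3 + 12·r1
  [ 1  -2/33  -3/11  |  -15/11 ]
  [ 0  -2/11  -9/11  |   -1/11 ]
  [ 0  -8/11  -3/11  |  -15/11 ]
r2 → -11/2·r2
  [ 1  -2/33  -3/11  |  -15/11 ]
  [ 0      1    9/2  |     1/2 ]
  [ 0  -8/11  -3/11  |  -15/11 ]
r3 → r3 + 8/11·r2
  [ 1  -2/33  -3/11  |  -15/11 ]
  [ 0      1    9/2  |     1/2 ]
  [ 0      0      3  |      -1 ]
r3 → 1/3·r3
  [ 1  -2/33  -3/11  |  -15/11 ]
  [ 0      1    9/2  |     1/2 ]
  [ 0      0      1  |    -1/3 ]
r2 → r2 − 9/2·r3
  [ 1  -2/33  -3/11  |  -15/11 ]
  [ 0      1      0  |       2 ]
  [ 0      0      1  |    -1/3 ]
r1 → r1 + 3/11·r3
  [ 1  -2/33  0  |  -16/11 ]
  [ 0      1  0  |       2 ]
  [ 0      0  1  |    -1/3 ]
r1 → r1 + 2/33·r2
  [ 1  0  0  |  -4/3 ]
  [ 0  1  0  |     2 ]
  [ 0  0  1  |  -1/3 ]
Reading off the last column: x = -4/3, y = 2, z = -1/3.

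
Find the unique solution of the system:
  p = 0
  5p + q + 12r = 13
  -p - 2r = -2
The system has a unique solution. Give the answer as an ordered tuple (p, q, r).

Form the augmented matrix and row-reduce:
  [  1  0   0  |   0 ]
  [  5  1  12  |  13 ]
  [ -1  0  -2  |  -2 ]
R2 ← R2 − 5·R1
  [  1  0   0  |   0 ]
  [  0  1  12  |  13 ]
  [ -1  0  -2  |  -2 ]
R3 ← R3 + R1
  [ 1  0   0  |   0 ]
  [ 0  1  12  |  13 ]
  [ 0  0  -2  |  -2 ]
R3 ← -1/2·R3
  [ 1  0   0  |   0 ]
  [ 0  1  12  |  13 ]
  [ 0  0   1  |   1 ]
R2 ← R2 − 12·R3
  [ 1  0  0  |  0 ]
  [ 0  1  0  |  1 ]
  [ 0  0  1  |  1 ]
Reading off the last column: p = 0, q = 1, r = 1.

(0, 1, 1)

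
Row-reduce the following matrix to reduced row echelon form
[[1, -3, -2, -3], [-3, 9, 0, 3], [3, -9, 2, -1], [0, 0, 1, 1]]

[[1, -3, 0, -1], [0, 0, 1, 1], [0, 0, 0, 0], [0, 0, 0, 0]]

r2 ← r2 + 3·r1
  [ 1  -3  -2  -3 ]
  [ 0   0  -6  -6 ]
  [ 3  -9   2  -1 ]
  [ 0   0   1   1 ]
r3 ← r3 − 3·r1
  [ 1  -3  -2  -3 ]
  [ 0   0  -6  -6 ]
  [ 0   0   8   8 ]
  [ 0   0   1   1 ]
r2 ← -1/6·r2
  [ 1  -3  -2  -3 ]
  [ 0   0   1   1 ]
  [ 0   0   8   8 ]
  [ 0   0   1   1 ]
r3 ← r3 − 8·r2
  [ 1  -3  -2  -3 ]
  [ 0   0   1   1 ]
  [ 0   0   0   0 ]
  [ 0   0   1   1 ]
r4 ← r4 − r2
  [ 1  -3  -2  -3 ]
  [ 0   0   1   1 ]
  [ 0   0   0   0 ]
  [ 0   0   0   0 ]
r1 ← r1 + 2·r2
  [ 1  -3  0  -1 ]
  [ 0   0  1   1 ]
  [ 0   0  0   0 ]
  [ 0   0  0   0 ]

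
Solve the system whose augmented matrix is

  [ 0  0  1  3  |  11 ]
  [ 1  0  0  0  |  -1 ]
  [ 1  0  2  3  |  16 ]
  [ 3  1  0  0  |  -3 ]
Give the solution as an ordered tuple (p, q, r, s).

(-1, 0, 6, 5/3)

r1 <-> r2
  [ 1  0  0  0  |  -1 ]
  [ 0  0  1  3  |  11 ]
  [ 1  0  2  3  |  16 ]
  [ 3  1  0  0  |  -3 ]
r3 ← r3 − r1
  [ 1  0  0  0  |  -1 ]
  [ 0  0  1  3  |  11 ]
  [ 0  0  2  3  |  17 ]
  [ 3  1  0  0  |  -3 ]
r4 ← r4 − 3·r1
  [ 1  0  0  0  |  -1 ]
  [ 0  0  1  3  |  11 ]
  [ 0  0  2  3  |  17 ]
  [ 0  1  0  0  |   0 ]
r2 <-> r4
  [ 1  0  0  0  |  -1 ]
  [ 0  1  0  0  |   0 ]
  [ 0  0  2  3  |  17 ]
  [ 0  0  1  3  |  11 ]
r3 ← 1/2·r3
  [ 1  0  0    0  |    -1 ]
  [ 0  1  0    0  |     0 ]
  [ 0  0  1  3/2  |  17/2 ]
  [ 0  0  1    3  |    11 ]
r4 ← r4 − r3
  [ 1  0  0    0  |    -1 ]
  [ 0  1  0    0  |     0 ]
  [ 0  0  1  3/2  |  17/2 ]
  [ 0  0  0  3/2  |   5/2 ]
r4 ← 2/3·r4
  [ 1  0  0    0  |    -1 ]
  [ 0  1  0    0  |     0 ]
  [ 0  0  1  3/2  |  17/2 ]
  [ 0  0  0    1  |   5/3 ]
r3 ← r3 − 3/2·r4
  [ 1  0  0  0  |   -1 ]
  [ 0  1  0  0  |    0 ]
  [ 0  0  1  0  |    6 ]
  [ 0  0  0  1  |  5/3 ]
Reading off the last column: p = -1, q = 0, r = 6, s = 5/3.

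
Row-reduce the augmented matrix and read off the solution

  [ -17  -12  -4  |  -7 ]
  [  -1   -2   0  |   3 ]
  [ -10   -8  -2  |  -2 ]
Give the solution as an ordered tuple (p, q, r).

(3, -3, -2)

ρ1 ← -1/17·ρ1
  [   1  12/17  4/17  |  7/17 ]
  [  -1     -2     0  |     3 ]
  [ -10     -8    -2  |    -2 ]
ρ2 ← ρ2 + ρ1
  [   1   12/17  4/17  |   7/17 ]
  [   0  -22/17  4/17  |  58/17 ]
  [ -10      -8    -2  |     -2 ]
ρ3 ← ρ3 + 10·ρ1
  [ 1   12/17  4/17  |   7/17 ]
  [ 0  -22/17  4/17  |  58/17 ]
  [ 0  -16/17  6/17  |  36/17 ]
ρ2 ← -17/22·ρ2
  [ 1   12/17   4/17  |    7/17 ]
  [ 0       1  -2/11  |  -29/11 ]
  [ 0  -16/17   6/17  |   36/17 ]
ρ3 ← ρ3 + 16/17·ρ2
  [ 1  12/17   4/17  |    7/17 ]
  [ 0      1  -2/11  |  -29/11 ]
  [ 0      0   2/11  |   -4/11 ]
ρ3 ← 11/2·ρ3
  [ 1  12/17   4/17  |    7/17 ]
  [ 0      1  -2/11  |  -29/11 ]
  [ 0      0      1  |      -2 ]
ρ2 ← ρ2 + 2/11·ρ3
  [ 1  12/17  4/17  |  7/17 ]
  [ 0      1     0  |    -3 ]
  [ 0      0     1  |    -2 ]
ρ1 ← ρ1 − 4/17·ρ3
  [ 1  12/17  0  |  15/17 ]
  [ 0      1  0  |     -3 ]
  [ 0      0  1  |     -2 ]
ρ1 ← ρ1 − 12/17·ρ2
  [ 1  0  0  |   3 ]
  [ 0  1  0  |  -3 ]
  [ 0  0  1  |  -2 ]
Reading off the last column: p = 3, q = -3, r = -2.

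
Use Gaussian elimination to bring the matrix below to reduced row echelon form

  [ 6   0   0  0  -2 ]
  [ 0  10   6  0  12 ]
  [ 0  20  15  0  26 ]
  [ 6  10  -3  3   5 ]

[[1, 0, 0, 0, -1/3], [0, 1, 0, 0, 4/5], [0, 0, 1, 0, 2/3], [0, 0, 0, 1, 1/3]]

ρ1 ← 1/6·ρ1
ρ4 ← ρ4 − 6·ρ1
ρ2 ← 1/10·ρ2
ρ3 ← ρ3 − 20·ρ2
ρ4 ← ρ4 − 10·ρ2
ρ3 ← 1/3·ρ3
ρ4 ← ρ4 + 9·ρ3
ρ4 ← 1/3·ρ4
ρ2 ← ρ2 − 3/5·ρ3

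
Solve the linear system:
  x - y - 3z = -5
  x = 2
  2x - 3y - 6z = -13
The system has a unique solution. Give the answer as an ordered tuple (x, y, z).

Form the augmented matrix and row-reduce:
  [ 1  -1  -3  |   -5 ]
  [ 1   0   0  |    2 ]
  [ 2  -3  -6  |  -13 ]
Subtract R1 from R2.
  [ 1  -1  -3  |   -5 ]
  [ 0   1   3  |    7 ]
  [ 2  -3  -6  |  -13 ]
Subtract 2 times R1 from R3.
  [ 1  -1  -3  |  -5 ]
  [ 0   1   3  |   7 ]
  [ 0  -1   0  |  -3 ]
Add R2 to R3.
  [ 1  -1  -3  |  -5 ]
  [ 0   1   3  |   7 ]
  [ 0   0   3  |   4 ]
Multiply R3 by 1/3.
  [ 1  -1  -3  |   -5 ]
  [ 0   1   3  |    7 ]
  [ 0   0   1  |  4/3 ]
Subtract 3 times R3 from R2.
  [ 1  -1  -3  |   -5 ]
  [ 0   1   0  |    3 ]
  [ 0   0   1  |  4/3 ]
Add 3 times R3 to R1.
  [ 1  -1  0  |   -1 ]
  [ 0   1  0  |    3 ]
  [ 0   0  1  |  4/3 ]
Add R2 to R1.
  [ 1  0  0  |    2 ]
  [ 0  1  0  |    3 ]
  [ 0  0  1  |  4/3 ]
Reading off the last column: x = 2, y = 3, z = 4/3.

(2, 3, 4/3)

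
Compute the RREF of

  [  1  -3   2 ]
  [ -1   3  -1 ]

[[1, -3, 0], [0, 0, 1]]

ρ2 → ρ2 + ρ1
  [ 1  -3  2 ]
  [ 0   0  1 ]
ρ1 → ρ1 − 2·ρ2
  [ 1  -3  0 ]
  [ 0   0  1 ]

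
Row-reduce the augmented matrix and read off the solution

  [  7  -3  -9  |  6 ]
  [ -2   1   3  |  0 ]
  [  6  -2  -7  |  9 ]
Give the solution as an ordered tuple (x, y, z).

(6, 3, 3)

Multiply ρ1 by 1/7.
Add 2 times ρ1 to ρ2.
Subtract 6 times ρ1 from ρ3.
Multiply ρ2 by 7.
Subtract 4/7 times ρ2 from ρ3.
Multiply ρ3 by -1.
Subtract 3 times ρ3 from ρ2.
Add 9/7 times ρ3 to ρ1.
Add 3/7 times ρ2 to ρ1.
Reading off the last column: x = 6, y = 3, z = 3.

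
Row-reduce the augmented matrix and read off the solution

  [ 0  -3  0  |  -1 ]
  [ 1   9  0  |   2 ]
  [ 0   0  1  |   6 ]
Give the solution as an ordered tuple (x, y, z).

ρ1 <-> ρ2
ρ2 := -1/3·ρ2
ρ1 := ρ1 − 9·ρ2
Reading off the last column: x = -1, y = 1/3, z = 6.

(-1, 1/3, 6)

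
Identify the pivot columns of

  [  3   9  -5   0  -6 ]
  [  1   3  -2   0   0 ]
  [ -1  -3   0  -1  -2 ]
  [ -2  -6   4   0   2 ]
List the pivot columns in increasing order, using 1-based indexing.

ρ1 -> 1/3·ρ1
ρ2 -> ρ2 − ρ1
ρ3 -> ρ3 + ρ1
ρ4 -> ρ4 + 2·ρ1
ρ2 -> -3·ρ2
ρ3 -> ρ3 + 5/3·ρ2
ρ4 -> ρ4 − 2/3·ρ2
ρ3 -> -1·ρ3
ρ4 -> 1/2·ρ4
ρ3 -> ρ3 − 14·ρ4
ρ2 -> ρ2 + 6·ρ4
ρ1 -> ρ1 + 2·ρ4
ρ1 -> ρ1 + 5/3·ρ2
Pivot columns are the columns containing a leading 1.

1, 3, 4, 5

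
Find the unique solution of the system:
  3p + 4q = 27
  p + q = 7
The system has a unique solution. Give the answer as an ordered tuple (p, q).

(1, 6)

Form the augmented matrix and row-reduce:
  [ 3  4  |  27 ]
  [ 1  1  |   7 ]
ρ1 := 1/3·ρ1
  [ 1  4/3  |  9 ]
  [ 1    1  |  7 ]
ρ2 := ρ2 − ρ1
  [ 1   4/3  |   9 ]
  [ 0  -1/3  |  -2 ]
ρ2 := -3·ρ2
  [ 1  4/3  |  9 ]
  [ 0    1  |  6 ]
ρ1 := ρ1 − 4/3·ρ2
  [ 1  0  |  1 ]
  [ 0  1  |  6 ]
Reading off the last column: p = 1, q = 6.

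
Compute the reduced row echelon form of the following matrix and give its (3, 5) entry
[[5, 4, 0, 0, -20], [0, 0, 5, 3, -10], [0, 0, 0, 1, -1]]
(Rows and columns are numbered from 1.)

R1 -> 1/5·R1
R2 -> 1/5·R2
R2 -> R2 − 3/5·R3

-1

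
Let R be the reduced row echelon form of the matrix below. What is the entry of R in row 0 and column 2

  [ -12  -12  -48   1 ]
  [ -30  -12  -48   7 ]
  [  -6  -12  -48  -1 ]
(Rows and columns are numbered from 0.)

0

R1 := -1/12·R1
  [   1    1    4  -1/12 ]
  [ -30  -12  -48      7 ]
  [  -6  -12  -48     -1 ]
R2 := R2 + 30·R1
  [  1    1    4  -1/12 ]
  [  0   18   72    9/2 ]
  [ -6  -12  -48     -1 ]
R3 := R3 + 6·R1
  [ 1   1    4  -1/12 ]
  [ 0  18   72    9/2 ]
  [ 0  -6  -24   -3/2 ]
R2 := 1/18·R2
  [ 1   1    4  -1/12 ]
  [ 0   1    4    1/4 ]
  [ 0  -6  -24   -3/2 ]
R3 := R3 + 6·R2
  [ 1  1  4  -1/12 ]
  [ 0  1  4    1/4 ]
  [ 0  0  0      0 ]
R1 := R1 − R2
  [ 1  0  0  -1/3 ]
  [ 0  1  4   1/4 ]
  [ 0  0  0     0 ]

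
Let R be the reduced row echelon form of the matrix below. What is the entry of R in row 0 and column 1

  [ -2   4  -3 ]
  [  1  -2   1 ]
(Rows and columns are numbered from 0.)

r1 ← -1/2·r1
  [ 1  -2  3/2 ]
  [ 1  -2    1 ]
r2 ← r2 − r1
  [ 1  -2   3/2 ]
  [ 0   0  -1/2 ]
r2 ← -2·r2
  [ 1  -2  3/2 ]
  [ 0   0    1 ]
r1 ← r1 − 3/2·r2
  [ 1  -2  0 ]
  [ 0   0  1 ]

-2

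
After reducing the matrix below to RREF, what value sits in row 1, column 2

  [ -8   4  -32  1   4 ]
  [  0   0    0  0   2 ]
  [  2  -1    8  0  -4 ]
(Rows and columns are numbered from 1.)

-1/2

R1 := -1/8·R1
  [ 1  -1/2  4  -1/8  -1/2 ]
  [ 0     0  0     0     2 ]
  [ 2    -1  8     0    -4 ]
R3 := R3 − 2·R1
  [ 1  -1/2  4  -1/8  -1/2 ]
  [ 0     0  0     0     2 ]
  [ 0     0  0   1/4    -3 ]
R2 <-> R3
  [ 1  -1/2  4  -1/8  -1/2 ]
  [ 0     0  0   1/4    -3 ]
  [ 0     0  0     0     2 ]
R2 := 4·R2
  [ 1  -1/2  4  -1/8  -1/2 ]
  [ 0     0  0     1   -12 ]
  [ 0     0  0     0     2 ]
R3 := 1/2·R3
  [ 1  -1/2  4  -1/8  -1/2 ]
  [ 0     0  0     1   -12 ]
  [ 0     0  0     0     1 ]
R2 := R2 + 12·R3
  [ 1  -1/2  4  -1/8  -1/2 ]
  [ 0     0  0     1     0 ]
  [ 0     0  0     0     1 ]
R1 := R1 + 1/2·R3
  [ 1  -1/2  4  -1/8  0 ]
  [ 0     0  0     1  0 ]
  [ 0     0  0     0  1 ]
R1 := R1 + 1/8·R2
  [ 1  -1/2  4  0  0 ]
  [ 0     0  0  1  0 ]
  [ 0     0  0  0  1 ]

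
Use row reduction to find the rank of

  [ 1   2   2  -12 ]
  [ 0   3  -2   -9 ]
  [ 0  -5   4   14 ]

rank = 3

Multiply ρ2 by 1/3.
  [ 1   2     2  -12 ]
  [ 0   1  -2/3   -3 ]
  [ 0  -5     4   14 ]
Add 5 times ρ2 to ρ3.
  [ 1  2     2  -12 ]
  [ 0  1  -2/3   -3 ]
  [ 0  0   2/3   -1 ]
Multiply ρ3 by 3/2.
  [ 1  2     2   -12 ]
  [ 0  1  -2/3    -3 ]
  [ 0  0     1  -3/2 ]
Add 2/3 times ρ3 to ρ2.
  [ 1  2  2   -12 ]
  [ 0  1  0    -4 ]
  [ 0  0  1  -3/2 ]
Subtract 2 times ρ3 from ρ1.
  [ 1  2  0    -9 ]
  [ 0  1  0    -4 ]
  [ 0  0  1  -3/2 ]
Subtract 2 times ρ2 from ρ1.
  [ 1  0  0    -1 ]
  [ 0  1  0    -4 ]
  [ 0  0  1  -3/2 ]
The reduced form has 3 nonzero rows.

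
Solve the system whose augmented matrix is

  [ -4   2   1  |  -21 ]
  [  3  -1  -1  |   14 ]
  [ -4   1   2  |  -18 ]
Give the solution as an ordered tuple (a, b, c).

r1 := -1/4·r1
  [  1  -1/2  -1/4  |  21/4 ]
  [  3    -1    -1  |    14 ]
  [ -4     1     2  |   -18 ]
r2 := r2 − 3·r1
  [  1  -1/2  -1/4  |  21/4 ]
  [  0   1/2  -1/4  |  -7/4 ]
  [ -4     1     2  |   -18 ]
r3 := r3 + 4·r1
  [ 1  -1/2  -1/4  |  21/4 ]
  [ 0   1/2  -1/4  |  -7/4 ]
  [ 0    -1     1  |     3 ]
r2 := 2·r2
  [ 1  -1/2  -1/4  |  21/4 ]
  [ 0     1  -1/2  |  -7/2 ]
  [ 0    -1     1  |     3 ]
r3 := r3 + r2
  [ 1  -1/2  -1/4  |  21/4 ]
  [ 0     1  -1/2  |  -7/2 ]
  [ 0     0   1/2  |  -1/2 ]
r3 := 2·r3
  [ 1  -1/2  -1/4  |  21/4 ]
  [ 0     1  -1/2  |  -7/2 ]
  [ 0     0     1  |    -1 ]
r2 := r2 + 1/2·r3
  [ 1  -1/2  -1/4  |  21/4 ]
  [ 0     1     0  |    -4 ]
  [ 0     0     1  |    -1 ]
r1 := r1 + 1/4·r3
  [ 1  -1/2  0  |   5 ]
  [ 0     1  0  |  -4 ]
  [ 0     0  1  |  -1 ]
r1 := r1 + 1/2·r2
  [ 1  0  0  |   3 ]
  [ 0  1  0  |  -4 ]
  [ 0  0  1  |  -1 ]
Reading off the last column: a = 3, b = -4, c = -1.

(3, -4, -1)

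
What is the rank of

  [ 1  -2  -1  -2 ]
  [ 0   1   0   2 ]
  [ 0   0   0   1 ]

rank = 3

ρ2 := ρ2 − 2·ρ3
  [ 1  -2  -1  -2 ]
  [ 0   1   0   0 ]
  [ 0   0   0   1 ]
ρ1 := ρ1 + 2·ρ3
  [ 1  -2  -1  0 ]
  [ 0   1   0  0 ]
  [ 0   0   0  1 ]
ρ1 := ρ1 + 2·ρ2
  [ 1  0  -1  0 ]
  [ 0  1   0  0 ]
  [ 0  0   0  1 ]
The reduced form has 3 nonzero rows.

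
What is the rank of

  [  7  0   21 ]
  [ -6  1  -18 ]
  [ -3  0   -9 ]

rank = 2

r1 ← 1/7·r1
  [  1  0    3 ]
  [ -6  1  -18 ]
  [ -3  0   -9 ]
r2 ← r2 + 6·r1
  [  1  0   3 ]
  [  0  1   0 ]
  [ -3  0  -9 ]
r3 ← r3 + 3·r1
  [ 1  0  3 ]
  [ 0  1  0 ]
  [ 0  0  0 ]
The reduced form has 2 nonzero rows.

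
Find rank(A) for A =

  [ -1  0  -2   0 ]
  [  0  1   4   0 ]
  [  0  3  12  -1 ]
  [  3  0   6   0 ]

rank = 3

ρ1 → -1·ρ1
  [ 1  0   2   0 ]
  [ 0  1   4   0 ]
  [ 0  3  12  -1 ]
  [ 3  0   6   0 ]
ρ4 → ρ4 − 3·ρ1
  [ 1  0   2   0 ]
  [ 0  1   4   0 ]
  [ 0  3  12  -1 ]
  [ 0  0   0   0 ]
ρ3 → ρ3 − 3·ρ2
  [ 1  0  2   0 ]
  [ 0  1  4   0 ]
  [ 0  0  0  -1 ]
  [ 0  0  0   0 ]
ρ3 → -1·ρ3
  [ 1  0  2  0 ]
  [ 0  1  4  0 ]
  [ 0  0  0  1 ]
  [ 0  0  0  0 ]
The reduced form has 3 nonzero rows.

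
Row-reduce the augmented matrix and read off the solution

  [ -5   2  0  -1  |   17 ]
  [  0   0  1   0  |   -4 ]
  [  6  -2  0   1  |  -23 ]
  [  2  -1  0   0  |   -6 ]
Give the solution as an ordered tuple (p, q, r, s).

r1 ← -1/5·r1
  [ 1  -2/5  0  1/5  |  -17/5 ]
  [ 0     0  1    0  |     -4 ]
  [ 6    -2  0    1  |    -23 ]
  [ 2    -1  0    0  |     -6 ]
r3 ← r3 − 6·r1
  [ 1  -2/5  0   1/5  |  -17/5 ]
  [ 0     0  1     0  |     -4 ]
  [ 0   2/5  0  -1/5  |  -13/5 ]
  [ 2    -1  0     0  |     -6 ]
r4 ← r4 − 2·r1
  [ 1  -2/5  0   1/5  |  -17/5 ]
  [ 0     0  1     0  |     -4 ]
  [ 0   2/5  0  -1/5  |  -13/5 ]
  [ 0  -1/5  0  -2/5  |    4/5 ]
r2 <=> r3
  [ 1  -2/5  0   1/5  |  -17/5 ]
  [ 0   2/5  0  -1/5  |  -13/5 ]
  [ 0     0  1     0  |     -4 ]
  [ 0  -1/5  0  -2/5  |    4/5 ]
r2 ← 5/2·r2
  [ 1  -2/5  0   1/5  |  -17/5 ]
  [ 0     1  0  -1/2  |  -13/2 ]
  [ 0     0  1     0  |     -4 ]
  [ 0  -1/5  0  -2/5  |    4/5 ]
r4 ← r4 + 1/5·r2
  [ 1  -2/5  0   1/5  |  -17/5 ]
  [ 0     1  0  -1/2  |  -13/2 ]
  [ 0     0  1     0  |     -4 ]
  [ 0     0  0  -1/2  |   -1/2 ]
r4 ← -2·r4
  [ 1  -2/5  0   1/5  |  -17/5 ]
  [ 0     1  0  -1/2  |  -13/2 ]
  [ 0     0  1     0  |     -4 ]
  [ 0     0  0     1  |      1 ]
r2 ← r2 + 1/2·r4
  [ 1  -2/5  0  1/5  |  -17/5 ]
  [ 0     1  0    0  |     -6 ]
  [ 0     0  1    0  |     -4 ]
  [ 0     0  0    1  |      1 ]
r1 ← r1 − 1/5·r4
  [ 1  -2/5  0  0  |  -18/5 ]
  [ 0     1  0  0  |     -6 ]
  [ 0     0  1  0  |     -4 ]
  [ 0     0  0  1  |      1 ]
r1 ← r1 + 2/5·r2
  [ 1  0  0  0  |  -6 ]
  [ 0  1  0  0  |  -6 ]
  [ 0  0  1  0  |  -4 ]
  [ 0  0  0  1  |   1 ]
Reading off the last column: p = -6, q = -6, r = -4, s = 1.

(-6, -6, -4, 1)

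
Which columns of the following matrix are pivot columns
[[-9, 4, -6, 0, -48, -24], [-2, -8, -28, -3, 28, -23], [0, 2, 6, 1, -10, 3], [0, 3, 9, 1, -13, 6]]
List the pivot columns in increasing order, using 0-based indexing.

Multiply R1 by -1/9.
  [  1  -4/9  2/3   0  16/3  8/3 ]
  [ -2    -8  -28  -3    28  -23 ]
  [  0     2    6   1   -10    3 ]
  [  0     3    9   1   -13    6 ]
Add 2 times R1 to R2.
  [ 1   -4/9    2/3   0   16/3    8/3 ]
  [ 0  -80/9  -80/3  -3  116/3  -53/3 ]
  [ 0      2      6   1    -10      3 ]
  [ 0      3      9   1    -13      6 ]
Multiply R2 by -9/80.
  [ 1  -4/9  2/3      0    16/3     8/3 ]
  [ 0     1    3  27/80  -87/20  159/80 ]
  [ 0     2    6      1     -10       3 ]
  [ 0     3    9      1     -13       6 ]
Subtract 2 times R2 from R3.
  [ 1  -4/9  2/3      0    16/3     8/3 ]
  [ 0     1    3  27/80  -87/20  159/80 ]
  [ 0     0    0  13/40  -13/10  -39/40 ]
  [ 0     3    9      1     -13       6 ]
Subtract 3 times R2 from R4.
  [ 1  -4/9  2/3      0    16/3     8/3 ]
  [ 0     1    3  27/80  -87/20  159/80 ]
  [ 0     0    0  13/40  -13/10  -39/40 ]
  [ 0     0    0  -1/80    1/20    3/80 ]
Multiply R3 by 40/13.
  [ 1  -4/9  2/3      0    16/3     8/3 ]
  [ 0     1    3  27/80  -87/20  159/80 ]
  [ 0     0    0      1      -4      -3 ]
  [ 0     0    0  -1/80    1/20    3/80 ]
Add 1/80 times R3 to R4.
  [ 1  -4/9  2/3      0    16/3     8/3 ]
  [ 0     1    3  27/80  -87/20  159/80 ]
  [ 0     0    0      1      -4      -3 ]
  [ 0     0    0      0       0       0 ]
Subtract 27/80 times R3 from R2.
  [ 1  -4/9  2/3  0  16/3  8/3 ]
  [ 0     1    3  0    -3    3 ]
  [ 0     0    0  1    -4   -3 ]
  [ 0     0    0  0     0    0 ]
Add 4/9 times R2 to R1.
  [ 1  0  2  0   4   4 ]
  [ 0  1  3  0  -3   3 ]
  [ 0  0  0  1  -4  -3 ]
  [ 0  0  0  0   0   0 ]
Pivot columns are the columns containing a leading 1.

0, 1, 3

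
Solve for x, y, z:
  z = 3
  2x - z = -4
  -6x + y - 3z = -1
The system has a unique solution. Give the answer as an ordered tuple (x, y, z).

(-1/2, 5, 3)

Form the augmented matrix and row-reduce:
  [  0  0   1  |   3 ]
  [  2  0  -1  |  -4 ]
  [ -6  1  -3  |  -1 ]
R1 <=> R2
  [  2  0  -1  |  -4 ]
  [  0  0   1  |   3 ]
  [ -6  1  -3  |  -1 ]
R1 ← 1/2·R1
  [  1  0  -1/2  |  -2 ]
  [  0  0     1  |   3 ]
  [ -6  1    -3  |  -1 ]
R3 ← R3 + 6·R1
  [ 1  0  -1/2  |   -2 ]
  [ 0  0     1  |    3 ]
  [ 0  1    -6  |  -13 ]
R2 <=> R3
  [ 1  0  -1/2  |   -2 ]
  [ 0  1    -6  |  -13 ]
  [ 0  0     1  |    3 ]
R2 ← R2 + 6·R3
  [ 1  0  -1/2  |  -2 ]
  [ 0  1     0  |   5 ]
  [ 0  0     1  |   3 ]
R1 ← R1 + 1/2·R3
  [ 1  0  0  |  -1/2 ]
  [ 0  1  0  |     5 ]
  [ 0  0  1  |     3 ]
Reading off the last column: x = -1/2, y = 5, z = 3.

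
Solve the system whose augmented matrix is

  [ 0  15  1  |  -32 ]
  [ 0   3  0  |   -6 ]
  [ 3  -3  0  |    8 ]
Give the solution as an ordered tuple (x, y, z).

(2/3, -2, -2)

r1 ↔ r3
  [ 3  -3  0  |    8 ]
  [ 0   3  0  |   -6 ]
  [ 0  15  1  |  -32 ]
r1 := 1/3·r1
  [ 1  -1  0  |  8/3 ]
  [ 0   3  0  |   -6 ]
  [ 0  15  1  |  -32 ]
r2 := 1/3·r2
  [ 1  -1  0  |  8/3 ]
  [ 0   1  0  |   -2 ]
  [ 0  15  1  |  -32 ]
r3 := r3 − 15·r2
  [ 1  -1  0  |  8/3 ]
  [ 0   1  0  |   -2 ]
  [ 0   0  1  |   -2 ]
r1 := r1 + r2
  [ 1  0  0  |  2/3 ]
  [ 0  1  0  |   -2 ]
  [ 0  0  1  |   -2 ]
Reading off the last column: x = 2/3, y = -2, z = -2.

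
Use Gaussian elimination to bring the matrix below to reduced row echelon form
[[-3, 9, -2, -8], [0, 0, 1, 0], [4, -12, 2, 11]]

[[1, -3, 0, 0], [0, 0, 1, 0], [0, 0, 0, 1]]

ρ1 -> -1/3·ρ1
  [ 1   -3  2/3  8/3 ]
  [ 0    0    1    0 ]
  [ 4  -12    2   11 ]
ρ3 -> ρ3 − 4·ρ1
  [ 1  -3   2/3  8/3 ]
  [ 0   0     1    0 ]
  [ 0   0  -2/3  1/3 ]
ρ3 -> ρ3 + 2/3·ρ2
  [ 1  -3  2/3  8/3 ]
  [ 0   0    1    0 ]
  [ 0   0    0  1/3 ]
ρ3 -> 3·ρ3
  [ 1  -3  2/3  8/3 ]
  [ 0   0    1    0 ]
  [ 0   0    0    1 ]
ρ1 -> ρ1 − 8/3·ρ3
  [ 1  -3  2/3  0 ]
  [ 0   0    1  0 ]
  [ 0   0    0  1 ]
ρ1 -> ρ1 − 2/3·ρ2
  [ 1  -3  0  0 ]
  [ 0   0  1  0 ]
  [ 0   0  0  1 ]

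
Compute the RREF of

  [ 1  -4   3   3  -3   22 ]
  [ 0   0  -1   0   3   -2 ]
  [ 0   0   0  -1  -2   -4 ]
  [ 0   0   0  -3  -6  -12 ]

R2 := -1·R2
  [ 1  -4  3   3  -3   22 ]
  [ 0   0  1   0  -3    2 ]
  [ 0   0  0  -1  -2   -4 ]
  [ 0   0  0  -3  -6  -12 ]
R3 := -1·R3
  [ 1  -4  3   3  -3   22 ]
  [ 0   0  1   0  -3    2 ]
  [ 0   0  0   1   2    4 ]
  [ 0   0  0  -3  -6  -12 ]
R4 := R4 + 3·R3
  [ 1  -4  3  3  -3  22 ]
  [ 0   0  1  0  -3   2 ]
  [ 0   0  0  1   2   4 ]
  [ 0   0  0  0   0   0 ]
R1 := R1 − 3·R3
  [ 1  -4  3  0  -9  10 ]
  [ 0   0  1  0  -3   2 ]
  [ 0   0  0  1   2   4 ]
  [ 0   0  0  0   0   0 ]
R1 := R1 − 3·R2
  [ 1  -4  0  0   0  4 ]
  [ 0   0  1  0  -3  2 ]
  [ 0   0  0  1   2  4 ]
  [ 0   0  0  0   0  0 ]

[[1, -4, 0, 0, 0, 4], [0, 0, 1, 0, -3, 2], [0, 0, 0, 1, 2, 4], [0, 0, 0, 0, 0, 0]]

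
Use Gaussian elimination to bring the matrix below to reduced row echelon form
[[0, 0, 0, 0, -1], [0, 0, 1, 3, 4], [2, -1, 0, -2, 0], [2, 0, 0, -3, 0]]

R1 ↔ R3
  [ 2  -1  0  -2   0 ]
  [ 0   0  1   3   4 ]
  [ 0   0  0   0  -1 ]
  [ 2   0  0  -3   0 ]
R1 ← 1/2·R1
  [ 1  -1/2  0  -1   0 ]
  [ 0     0  1   3   4 ]
  [ 0     0  0   0  -1 ]
  [ 2     0  0  -3   0 ]
R4 ← R4 − 2·R1
  [ 1  -1/2  0  -1   0 ]
  [ 0     0  1   3   4 ]
  [ 0     0  0   0  -1 ]
  [ 0     1  0  -1   0 ]
R2 ↔ R4
  [ 1  -1/2  0  -1   0 ]
  [ 0     1  0  -1   0 ]
  [ 0     0  0   0  -1 ]
  [ 0     0  1   3   4 ]
R3 ↔ R4
  [ 1  -1/2  0  -1   0 ]
  [ 0     1  0  -1   0 ]
  [ 0     0  1   3   4 ]
  [ 0     0  0   0  -1 ]
R4 ← -1·R4
  [ 1  -1/2  0  -1  0 ]
  [ 0     1  0  -1  0 ]
  [ 0     0  1   3  4 ]
  [ 0     0  0   0  1 ]
R3 ← R3 − 4·R4
  [ 1  -1/2  0  -1  0 ]
  [ 0     1  0  -1  0 ]
  [ 0     0  1   3  0 ]
  [ 0     0  0   0  1 ]
R1 ← R1 + 1/2·R2
  [ 1  0  0  -3/2  0 ]
  [ 0  1  0    -1  0 ]
  [ 0  0  1     3  0 ]
  [ 0  0  0     0  1 ]

[[1, 0, 0, -3/2, 0], [0, 1, 0, -1, 0], [0, 0, 1, 3, 0], [0, 0, 0, 0, 1]]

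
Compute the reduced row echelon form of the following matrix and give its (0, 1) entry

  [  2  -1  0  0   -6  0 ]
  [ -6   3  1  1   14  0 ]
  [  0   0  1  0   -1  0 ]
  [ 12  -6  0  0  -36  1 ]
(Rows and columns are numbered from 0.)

-1/2

Multiply R1 by 1/2.
  [  1  -1/2  0  0   -3  0 ]
  [ -6     3  1  1   14  0 ]
  [  0     0  1  0   -1  0 ]
  [ 12    -6  0  0  -36  1 ]
Add 6 times R1 to R2.
  [  1  -1/2  0  0   -3  0 ]
  [  0     0  1  1   -4  0 ]
  [  0     0  1  0   -1  0 ]
  [ 12    -6  0  0  -36  1 ]
Subtract 12 times R1 from R4.
  [ 1  -1/2  0  0  -3  0 ]
  [ 0     0  1  1  -4  0 ]
  [ 0     0  1  0  -1  0 ]
  [ 0     0  0  0   0  1 ]
Subtract R2 from R3.
  [ 1  -1/2  0   0  -3  0 ]
  [ 0     0  1   1  -4  0 ]
  [ 0     0  0  -1   3  0 ]
  [ 0     0  0   0   0  1 ]
Multiply R3 by -1.
  [ 1  -1/2  0  0  -3  0 ]
  [ 0     0  1  1  -4  0 ]
  [ 0     0  0  1  -3  0 ]
  [ 0     0  0  0   0  1 ]
Subtract R3 from R2.
  [ 1  -1/2  0  0  -3  0 ]
  [ 0     0  1  0  -1  0 ]
  [ 0     0  0  1  -3  0 ]
  [ 0     0  0  0   0  1 ]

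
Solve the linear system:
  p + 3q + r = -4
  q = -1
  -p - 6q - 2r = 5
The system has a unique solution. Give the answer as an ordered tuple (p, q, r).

(-3, -1, 2)

Form the augmented matrix and row-reduce:
  [  1   3   1  |  -4 ]
  [  0   1   0  |  -1 ]
  [ -1  -6  -2  |   5 ]
r3 := r3 + r1
r3 := r3 + 3·r2
r3 := -1·r3
r1 := r1 − r3
r1 := r1 − 3·r2
Reading off the last column: p = -3, q = -1, r = 2.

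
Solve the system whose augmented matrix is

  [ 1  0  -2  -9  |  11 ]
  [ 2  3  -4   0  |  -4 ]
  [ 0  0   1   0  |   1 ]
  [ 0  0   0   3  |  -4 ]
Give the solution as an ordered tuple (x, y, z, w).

(1, -2/3, 1, -4/3)

r2 ← r2 − 2·r1
r2 ← 1/3·r2
r4 ← 1/3·r4
r2 ← r2 − 6·r4
r1 ← r1 + 9·r4
r1 ← r1 + 2·r3
Reading off the last column: x = 1, y = -2/3, z = 1, w = -4/3.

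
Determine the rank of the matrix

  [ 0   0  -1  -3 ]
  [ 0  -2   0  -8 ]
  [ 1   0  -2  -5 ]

R1 <-> R3
  [ 1   0  -2  -5 ]
  [ 0  -2   0  -8 ]
  [ 0   0  -1  -3 ]
R2 → -1/2·R2
  [ 1  0  -2  -5 ]
  [ 0  1   0   4 ]
  [ 0  0  -1  -3 ]
R3 → -1·R3
  [ 1  0  -2  -5 ]
  [ 0  1   0   4 ]
  [ 0  0   1   3 ]
R1 → R1 + 2·R3
  [ 1  0  0  1 ]
  [ 0  1  0  4 ]
  [ 0  0  1  3 ]
The reduced form has 3 nonzero rows.

rank = 3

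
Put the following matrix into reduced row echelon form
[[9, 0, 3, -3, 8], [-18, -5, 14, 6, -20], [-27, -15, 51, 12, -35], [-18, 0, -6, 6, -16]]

r1 := 1/9·r1
r2 := r2 + 18·r1
r3 := r3 + 27·r1
r4 := r4 + 18·r1
r2 := -1/5·r2
r3 := r3 + 15·r2
r3 := 1/3·r3
r1 := r1 + 1/3·r3

[[1, 0, 1/3, 0, 1], [0, 1, -4, 0, 4/5], [0, 0, 0, 1, 1/3], [0, 0, 0, 0, 0]]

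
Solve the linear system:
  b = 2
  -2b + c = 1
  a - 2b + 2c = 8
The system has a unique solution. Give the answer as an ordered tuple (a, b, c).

Form the augmented matrix and row-reduce:
  [ 0   1  0  |  2 ]
  [ 0  -2  1  |  1 ]
  [ 1  -2  2  |  8 ]
R1 <-> R3
  [ 1  -2  2  |  8 ]
  [ 0  -2  1  |  1 ]
  [ 0   1  0  |  2 ]
R2 ← -1/2·R2
  [ 1  -2     2  |     8 ]
  [ 0   1  -1/2  |  -1/2 ]
  [ 0   1     0  |     2 ]
R3 ← R3 − R2
  [ 1  -2     2  |     8 ]
  [ 0   1  -1/2  |  -1/2 ]
  [ 0   0   1/2  |   5/2 ]
R3 ← 2·R3
  [ 1  -2     2  |     8 ]
  [ 0   1  -1/2  |  -1/2 ]
  [ 0   0     1  |     5 ]
R2 ← R2 + 1/2·R3
  [ 1  -2  2  |  8 ]
  [ 0   1  0  |  2 ]
  [ 0   0  1  |  5 ]
R1 ← R1 − 2·R3
  [ 1  -2  0  |  -2 ]
  [ 0   1  0  |   2 ]
  [ 0   0  1  |   5 ]
R1 ← R1 + 2·R2
  [ 1  0  0  |  2 ]
  [ 0  1  0  |  2 ]
  [ 0  0  1  |  5 ]
Reading off the last column: a = 2, b = 2, c = 5.

(2, 2, 5)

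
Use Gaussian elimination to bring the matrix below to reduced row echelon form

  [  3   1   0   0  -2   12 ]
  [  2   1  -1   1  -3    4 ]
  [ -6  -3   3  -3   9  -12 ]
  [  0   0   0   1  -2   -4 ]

r1 ← 1/3·r1
  [  1  1/3   0   0  -2/3    4 ]
  [  2    1  -1   1    -3    4 ]
  [ -6   -3   3  -3     9  -12 ]
  [  0    0   0   1    -2   -4 ]
r2 ← r2 − 2·r1
  [  1  1/3   0   0  -2/3    4 ]
  [  0  1/3  -1   1  -5/3   -4 ]
  [ -6   -3   3  -3     9  -12 ]
  [  0    0   0   1    -2   -4 ]
r3 ← r3 + 6·r1
  [ 1  1/3   0   0  -2/3   4 ]
  [ 0  1/3  -1   1  -5/3  -4 ]
  [ 0   -1   3  -3     5  12 ]
  [ 0    0   0   1    -2  -4 ]
r2 ← 3·r2
  [ 1  1/3   0   0  -2/3    4 ]
  [ 0    1  -3   3    -5  -12 ]
  [ 0   -1   3  -3     5   12 ]
  [ 0    0   0   1    -2   -4 ]
r3 ← r3 + r2
  [ 1  1/3   0  0  -2/3    4 ]
  [ 0    1  -3  3    -5  -12 ]
  [ 0    0   0  0     0    0 ]
  [ 0    0   0  1    -2   -4 ]
r3 <-> r4
  [ 1  1/3   0  0  -2/3    4 ]
  [ 0    1  -3  3    -5  -12 ]
  [ 0    0   0  1    -2   -4 ]
  [ 0    0   0  0     0    0 ]
r2 ← r2 − 3·r3
  [ 1  1/3   0  0  -2/3   4 ]
  [ 0    1  -3  0     1   0 ]
  [ 0    0   0  1    -2  -4 ]
  [ 0    0   0  0     0   0 ]
r1 ← r1 − 1/3·r2
  [ 1  0   1  0  -1   4 ]
  [ 0  1  -3  0   1   0 ]
  [ 0  0   0  1  -2  -4 ]
  [ 0  0   0  0   0   0 ]

[[1, 0, 1, 0, -1, 4], [0, 1, -3, 0, 1, 0], [0, 0, 0, 1, -2, -4], [0, 0, 0, 0, 0, 0]]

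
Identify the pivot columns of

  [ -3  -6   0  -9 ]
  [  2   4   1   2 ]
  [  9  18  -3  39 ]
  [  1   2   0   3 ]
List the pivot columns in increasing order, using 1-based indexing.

1, 3

R1 → -1/3·R1
  [ 1   2   0   3 ]
  [ 2   4   1   2 ]
  [ 9  18  -3  39 ]
  [ 1   2   0   3 ]
R2 → R2 − 2·R1
  [ 1   2   0   3 ]
  [ 0   0   1  -4 ]
  [ 9  18  -3  39 ]
  [ 1   2   0   3 ]
R3 → R3 − 9·R1
  [ 1  2   0   3 ]
  [ 0  0   1  -4 ]
  [ 0  0  -3  12 ]
  [ 1  2   0   3 ]
R4 → R4 − R1
  [ 1  2   0   3 ]
  [ 0  0   1  -4 ]
  [ 0  0  -3  12 ]
  [ 0  0   0   0 ]
R3 → R3 + 3·R2
  [ 1  2  0   3 ]
  [ 0  0  1  -4 ]
  [ 0  0  0   0 ]
  [ 0  0  0   0 ]
Pivot columns are the columns containing a leading 1.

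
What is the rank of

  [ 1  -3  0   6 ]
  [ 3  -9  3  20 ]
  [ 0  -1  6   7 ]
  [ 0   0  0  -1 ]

R2 := R2 − 3·R1
  [ 1  -3  0   6 ]
  [ 0   0  3   2 ]
  [ 0  -1  6   7 ]
  [ 0   0  0  -1 ]
R2 ↔ R3
  [ 1  -3  0   6 ]
  [ 0  -1  6   7 ]
  [ 0   0  3   2 ]
  [ 0   0  0  -1 ]
R2 := -1·R2
  [ 1  -3   0   6 ]
  [ 0   1  -6  -7 ]
  [ 0   0   3   2 ]
  [ 0   0   0  -1 ]
R3 := 1/3·R3
  [ 1  -3   0    6 ]
  [ 0   1  -6   -7 ]
  [ 0   0   1  2/3 ]
  [ 0   0   0   -1 ]
R4 := -1·R4
  [ 1  -3   0    6 ]
  [ 0   1  -6   -7 ]
  [ 0   0   1  2/3 ]
  [ 0   0   0    1 ]
R3 := R3 − 2/3·R4
  [ 1  -3   0   6 ]
  [ 0   1  -6  -7 ]
  [ 0   0   1   0 ]
  [ 0   0   0   1 ]
R2 := R2 + 7·R4
  [ 1  -3   0  6 ]
  [ 0   1  -6  0 ]
  [ 0   0   1  0 ]
  [ 0   0   0  1 ]
R1 := R1 − 6·R4
  [ 1  -3   0  0 ]
  [ 0   1  -6  0 ]
  [ 0   0   1  0 ]
  [ 0   0   0  1 ]
R2 := R2 + 6·R3
  [ 1  -3  0  0 ]
  [ 0   1  0  0 ]
  [ 0   0  1  0 ]
  [ 0   0  0  1 ]
R1 := R1 + 3·R2
  [ 1  0  0  0 ]
  [ 0  1  0  0 ]
  [ 0  0  1  0 ]
  [ 0  0  0  1 ]
The reduced form has 4 nonzero rows.

rank = 4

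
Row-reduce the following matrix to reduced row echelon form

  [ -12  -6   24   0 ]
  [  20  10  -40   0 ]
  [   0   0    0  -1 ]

ρ1 → -1/12·ρ1
  [  1  1/2   -2   0 ]
  [ 20   10  -40   0 ]
  [  0    0    0  -1 ]
ρ2 → ρ2 − 20·ρ1
  [ 1  1/2  -2   0 ]
  [ 0    0   0   0 ]
  [ 0    0   0  -1 ]
ρ2 ↔ ρ3
  [ 1  1/2  -2   0 ]
  [ 0    0   0  -1 ]
  [ 0    0   0   0 ]
ρ2 → -1·ρ2
  [ 1  1/2  -2  0 ]
  [ 0    0   0  1 ]
  [ 0    0   0  0 ]

[[1, 1/2, -2, 0], [0, 0, 0, 1], [0, 0, 0, 0]]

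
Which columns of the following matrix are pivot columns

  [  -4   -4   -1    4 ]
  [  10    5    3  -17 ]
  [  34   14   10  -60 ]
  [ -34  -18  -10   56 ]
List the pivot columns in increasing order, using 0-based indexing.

0, 1, 2

R1 → -1/4·R1
R2 → R2 − 10·R1
R3 → R3 − 34·R1
R4 → R4 + 34·R1
R2 → -1/5·R2
R3 → R3 + 20·R2
R4 → R4 − 16·R2
R3 → -2·R3
R4 → R4 − 1/10·R3
R2 → R2 + 1/10·R3
R1 → R1 − 1/4·R3
R1 → R1 − R2
Pivot columns are the columns containing a leading 1.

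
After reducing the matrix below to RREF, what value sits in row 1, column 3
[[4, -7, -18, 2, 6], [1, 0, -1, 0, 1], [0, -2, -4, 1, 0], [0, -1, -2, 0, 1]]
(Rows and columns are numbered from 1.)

R1 -> 1/4·R1
R2 -> R2 − R1
R2 -> 4/7·R2
R3 -> R3 + 2·R2
R4 -> R4 + R2
R3 -> 7/3·R3
R4 -> R4 + 2/7·R3
R4 -> 3·R4
R3 -> R3 + 4/3·R4
R2 -> R2 + 2/7·R4
R1 -> R1 − 3/2·R4
R2 -> R2 + 2/7·R3
R1 -> R1 − 1/2·R3
R1 -> R1 + 7/4·R2

-1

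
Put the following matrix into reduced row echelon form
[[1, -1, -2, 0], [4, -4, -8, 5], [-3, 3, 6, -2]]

[[1, -1, -2, 0], [0, 0, 0, 1], [0, 0, 0, 0]]

Subtract 4 times R1 from R2.
  [  1  -1  -2   0 ]
  [  0   0   0   5 ]
  [ -3   3   6  -2 ]
Add 3 times R1 to R3.
  [ 1  -1  -2   0 ]
  [ 0   0   0   5 ]
  [ 0   0   0  -2 ]
Multiply R2 by 1/5.
  [ 1  -1  -2   0 ]
  [ 0   0   0   1 ]
  [ 0   0   0  -2 ]
Add 2 times R2 to R3.
  [ 1  -1  -2  0 ]
  [ 0   0   0  1 ]
  [ 0   0   0  0 ]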